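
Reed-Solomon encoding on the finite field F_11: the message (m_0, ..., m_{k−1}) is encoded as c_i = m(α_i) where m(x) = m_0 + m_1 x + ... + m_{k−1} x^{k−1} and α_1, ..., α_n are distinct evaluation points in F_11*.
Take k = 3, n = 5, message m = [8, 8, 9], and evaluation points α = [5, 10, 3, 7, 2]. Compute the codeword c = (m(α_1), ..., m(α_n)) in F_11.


c = [9, 9, 3, 10, 5]

Message polynomial: m(x) = 8 + 8·x + 9·x^2 (mod 11).
For each evaluation point α_i, compute m(α_i) mod 11:
  α_1 = 5: Horner steps 9 → 9 → 9, so m(5) = 9.
  α_2 = 10: Horner steps 9 → 10 → 9, so m(10) = 9.
  α_3 = 3: Horner steps 9 → 2 → 3, so m(3) = 3.
  α_4 = 7: Horner steps 9 → 5 → 10, so m(7) = 10.
  α_5 = 2: Horner steps 9 → 4 → 5, so m(2) = 5.
Codeword c = [9, 9, 3, 10, 5] ∈ F_11^5.


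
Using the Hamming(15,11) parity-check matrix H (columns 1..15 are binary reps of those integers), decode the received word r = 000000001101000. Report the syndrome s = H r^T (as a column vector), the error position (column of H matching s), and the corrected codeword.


s = (1, 1, 1, 1)^T, error position = 15, corrected codeword c = 000000001101001

Compute s = H r^T mod 2 one row at a time:
  s_1 = 0 + 1 + 1 + 0 + 1 + 0 + 0 + 0 = 3 ≡ 1 (mod 2).
  s_2 = 0 + 0 + 0 + 0 + 1 + 0 + 0 + 0 = 1 ≡ 1 (mod 2).
  s_3 = 0 + 0 + 0 + 0 + 1 + 0 + 0 + 0 = 1 ≡ 1 (mod 2).
  s_4 = 0 + 0 + 0 + 0 + 1 + 0 + 0 + 0 = 1 ≡ 1 (mod 2).
s = (1, 1, 1, 1)^T — this equals column 15 of H (binary 1111), so error is at position 15.
Correct: flip bit 15 of r = 000000001101000 to get c = 000000001101001.


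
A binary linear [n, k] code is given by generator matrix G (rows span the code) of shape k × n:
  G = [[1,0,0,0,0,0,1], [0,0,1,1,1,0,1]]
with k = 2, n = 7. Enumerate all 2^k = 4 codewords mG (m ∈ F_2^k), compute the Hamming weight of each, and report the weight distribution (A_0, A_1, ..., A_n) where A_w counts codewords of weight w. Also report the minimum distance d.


Weight distribution: A_0 = 1, A_2 = 1, A_4 = 2. Minimum distance d = 2.

Enumerate all 2^2 = 4 messages m ∈ F_2^2.
For each, compute codeword c = mG in F_2^7, then tally its weight.
  m = 00 → c = 0000000, weight = 0.
  m = 10 → c = 1000001, weight = 2.
  m = 01 → c = 0011101, weight = 4.
  m = 11 → c = 1011100, weight = 4.
Tally weights:
  weight 0: 1 codewords.
  weight 2: 1 codewords.
  weight 4: 2 codewords.
Minimum distance d = smallest w > 0 with A_w > 0 = 2.
Sanity: Σ A_w = 4 = 2^2 = 4 ✓.


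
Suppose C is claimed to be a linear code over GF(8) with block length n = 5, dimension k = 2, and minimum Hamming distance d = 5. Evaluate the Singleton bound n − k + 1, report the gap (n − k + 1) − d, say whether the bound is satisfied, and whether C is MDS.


Singleton RHS = n − k + 1 = 4, slack = -1, bound violated (no such code; not MDS).

Singleton bound: d ≤ n − k + 1.
Here n = 5, k = 2, so n − k + 1 = 4.
Given d = 5, check d ≤ 4: NO.
Slack = (n − k + 1) − d = -1.
The slack is negative: d = 5 exceeds n − k + 1 = 4 by 1, so the Singleton bound is violated and no linear [5, 2, 5]_8 code can exist. In particular it is not MDS (MDS requires d = n − k + 1 exactly).
Description: the claimed parameters are [5, 2, 5]_8; such a code would be impossible (violates the Singleton bound).


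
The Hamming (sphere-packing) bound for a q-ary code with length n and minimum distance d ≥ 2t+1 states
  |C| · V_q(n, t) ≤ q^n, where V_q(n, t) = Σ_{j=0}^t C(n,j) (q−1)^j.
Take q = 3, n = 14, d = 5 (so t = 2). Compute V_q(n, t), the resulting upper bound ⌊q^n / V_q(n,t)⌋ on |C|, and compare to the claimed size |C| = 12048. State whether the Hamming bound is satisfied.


V_q(n, t) = 393, q^n = 4782969, Hamming bound = 12170, |C| = 12048 ≤ bound (satisfied).

Step 1: Compute V_q(n, t) = Σ_{j=0}^2 C(n, j) (q−1)^j.
  j = 0: C(14,0)·(2)^0 = 1·1 = 1.
  j = 1: C(14,1)·(2)^1 = 14·2 = 28.
  j = 2: C(14,2)·(2)^2 = 91·4 = 364.
  V_q(n, t) = 1 + 28 + 364 = 393.
Step 2: q^n = 3^14 = 4782969.
Step 3: Hamming bound ⌊q^n / V_q(n,t)⌋ = ⌊4782969/393⌋ = 12170.
Step 4: Compare |C| = 12048 to 12170: satisfied.
The claimed |C| lies below the Hamming bound.


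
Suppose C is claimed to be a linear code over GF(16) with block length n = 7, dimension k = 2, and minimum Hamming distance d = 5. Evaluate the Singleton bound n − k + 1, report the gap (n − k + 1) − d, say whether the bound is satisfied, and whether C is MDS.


Singleton RHS = n − k + 1 = 6, slack = 1, bound satisfied, not MDS.

Singleton bound: d ≤ n − k + 1.
Here n = 7, k = 2, so n − k + 1 = 6.
Given d = 5, check d ≤ 6: YES.
Slack = (n − k + 1) − d = 1.
The code is NOT MDS (slack = 1 > 0).
Description: the claimed parameters are [7, 2, 5]_16; such a code would be non-MDS.


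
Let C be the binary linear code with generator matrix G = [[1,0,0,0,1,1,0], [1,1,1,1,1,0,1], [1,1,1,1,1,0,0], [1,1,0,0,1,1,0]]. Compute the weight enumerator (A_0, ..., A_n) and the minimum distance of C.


Weight distribution: A_0 = 1, A_1 = 2, A_2 = 1, A_3 = 2, A_4 = 5, A_5 = 4, A_6 = 1. Minimum distance d = 1.

Enumerate all 2^4 = 16 messages m ∈ F_2^4.
For each, compute codeword c = mG in F_2^7, then tally its weight.
  m = 0000 → c = 0000000, weight = 0.
  m = 1000 → c = 1000110, weight = 3.
  m = 0100 → c = 1111101, weight = 6.
  m = 1100 → c = 0111011, weight = 5.
  m = 0010 → c = 1111100, weight = 5.
  m = 1010 → c = 0111010, weight = 4.
  m = 0110 → c = 0000001, weight = 1.
  m = 1110 → c = 1000111, weight = 4.
  m = 0001 → c = 1100110, weight = 4.
  m = 1001 → c = 0100000, weight = 1.
  m = 0101 → c = 0011011, weight = 4.
  m = 1101 → c = 1011101, weight = 5.
  m = 0011 → c = 0011010, weight = 3.
  m = 1011 → c = 1011100, weight = 4.
  m = 0111 → c = 1100111, weight = 5.
  m = 1111 → c = 0100001, weight = 2.
Tally weights:
  weight 0: 1 codewords.
  weight 1: 2 codewords.
  weight 2: 1 codewords.
  weight 3: 2 codewords.
  weight 4: 5 codewords.
  weight 5: 4 codewords.
  weight 6: 1 codewords.
Minimum distance d = smallest w > 0 with A_w > 0 = 1.
Sanity: Σ A_w = 16 = 2^4 = 16 ✓.


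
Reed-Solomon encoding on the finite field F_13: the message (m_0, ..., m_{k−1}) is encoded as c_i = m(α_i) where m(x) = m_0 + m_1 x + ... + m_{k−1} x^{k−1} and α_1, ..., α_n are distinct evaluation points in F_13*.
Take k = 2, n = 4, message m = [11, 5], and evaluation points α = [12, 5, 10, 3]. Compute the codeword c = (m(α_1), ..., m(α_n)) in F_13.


c = [6, 10, 9, 0]

Message polynomial: m(x) = 11 + 5·x (mod 13).
For each evaluation point α_i, compute m(α_i) mod 13:
  α_1 = 12: Horner steps 5 → 6, so m(12) = 6.
  α_2 = 5: Horner steps 5 → 10, so m(5) = 10.
  α_3 = 10: Horner steps 5 → 9, so m(10) = 9.
  α_4 = 3: Horner steps 5 → 0, so m(3) = 0.
Codeword c = [6, 10, 9, 0] ∈ F_13^4.


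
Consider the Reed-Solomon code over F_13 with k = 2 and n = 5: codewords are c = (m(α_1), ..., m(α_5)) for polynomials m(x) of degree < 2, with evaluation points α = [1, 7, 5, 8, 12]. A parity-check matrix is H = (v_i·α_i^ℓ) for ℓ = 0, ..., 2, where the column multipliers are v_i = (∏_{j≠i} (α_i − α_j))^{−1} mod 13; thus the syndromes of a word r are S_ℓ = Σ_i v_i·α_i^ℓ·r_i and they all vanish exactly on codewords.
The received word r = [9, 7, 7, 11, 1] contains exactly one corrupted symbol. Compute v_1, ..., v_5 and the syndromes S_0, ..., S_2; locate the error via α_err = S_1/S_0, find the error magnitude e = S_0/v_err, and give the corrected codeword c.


S = (8, 1, 5), error at position 3, error magnitude e = 8, c = [9, 7, 12, 11, 1].

Step 1: column multipliers v_i = (∏_{j≠i}(α_i − α_j))^{−1} mod 13.
  i = 1 (α = 1): (1−7)(1−5)(1−8)(1−12) = (−6)·(−4)·(−7)·(−11) = 1848 ≡ 2, so v_1 = 2^{−1} = 7 (mod 13).
  i = 2 (α = 7): (7−1)(7−5)(7−8)(7−12) = 6·2·(−1)·(−5) = 60 ≡ 8, so v_2 = 8^{−1} = 5 (mod 13).
  i = 3 (α = 5): (5−1)(5−7)(5−8)(5−12) = 4·(−2)·(−3)·(−7) = −168 ≡ 1, so v_3 = 1^{−1} = 1 (mod 13).
  i = 4 (α = 8): (8−1)(8−7)(8−5)(8−12) = 7·1·3·(−4) = −84 ≡ 7, so v_4 = 7^{−1} = 2 (mod 13).
  i = 5 (α = 12): (12−1)(12−7)(12−5)(12−8) = 11·5·7·4 = 1540 ≡ 6, so v_5 = 6^{−1} = 11 (mod 13).
  v = [7, 5, 1, 2, 11].
Step 2: syndromes of r = [9, 7, 7, 11, 1] (all sums mod 13).
  S_0 = Σ v_i r_i = 7·9 + 5·7 + 1·7 + 2·11 + 11·1 = 138 ≡ 8.
  S_1 = Σ v_i α_i r_i = 7·1·9 + 5·7·7 + 1·5·7 + 2·8·11 + 11·12·1 = 651 ≡ 1.
  α_i^2 mod 13 = [1, 10, 12, 12, 1].
  S_2 = Σ v_i α_i^2 r_i = 7·1·9 + 5·10·7 + 1·12·7 + 2·12·11 + 11·1·1 = 772 ≡ 5.
  S = (8, 1, 5) ≠ 0, so r is not a codeword (an error is present).
Step 3: locate the error. For a single error e at position i, S_ℓ = v_i·e·α_i^ℓ, so α_err = S_1/S_0.
  S_0^{−1} = 8^{−1} = 5 (mod 13), so α_err = 1·5 = 5 ≡ 5 = α_3. Error position i = 3.
  Consistency check: S_2/S_1 = 5·1 = 5 ≡ 5 = α_err ✓ (single-error assumption holds).
Step 4: error magnitude e = S_0/v_3 = S_0·∏_{j≠3}(α_3 − α_j) = 8·1 = 8 ≡ 8 (mod 13).
Step 5: correct position 3: c_3 = r_3 − e = 7 − 8 ≡ 12 (mod 13). Hence c = [9, 7, 12, 11, 1].
  Check: interpolating c through the α_i gives m(x) = 5 + 4·x (degree < 2) with m(α_i) = c_i for every i, so c is indeed a codeword.


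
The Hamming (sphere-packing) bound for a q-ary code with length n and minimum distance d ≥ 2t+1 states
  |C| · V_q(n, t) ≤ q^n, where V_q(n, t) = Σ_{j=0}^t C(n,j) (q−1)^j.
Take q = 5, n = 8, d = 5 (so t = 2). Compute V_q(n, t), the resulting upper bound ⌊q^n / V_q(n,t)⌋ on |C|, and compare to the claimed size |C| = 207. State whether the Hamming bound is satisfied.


V_q(n, t) = 481, q^n = 390625, Hamming bound = 812, |C| = 207 ≤ bound (satisfied).

Step 1: Compute V_q(n, t) = Σ_{j=0}^2 C(n, j) (q−1)^j.
  j = 0: C(8,0)·(4)^0 = 1·1 = 1.
  j = 1: C(8,1)·(4)^1 = 8·4 = 32.
  j = 2: C(8,2)·(4)^2 = 28·16 = 448.
  V_q(n, t) = 1 + 32 + 448 = 481.
Step 2: q^n = 5^8 = 390625.
Step 3: Hamming bound ⌊q^n / V_q(n,t)⌋ = ⌊390625/481⌋ = 812.
Step 4: Compare |C| = 207 to 812: satisfied.
The claimed |C| lies below the Hamming bound.


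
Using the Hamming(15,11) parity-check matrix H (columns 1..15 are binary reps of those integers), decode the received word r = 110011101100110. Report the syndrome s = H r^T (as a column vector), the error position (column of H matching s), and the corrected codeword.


s = (0, 1, 1, 1)^T, error position = 7, corrected codeword c = 110011001100110

Compute s = H r^T mod 2 one row at a time:
  s_1 = 0 + 1 + 1 + 0 + 0 + 1 + 1 + 0 = 4 ≡ 0 (mod 2).
  s_2 = 0 + 1 + 1 + 1 + 0 + 1 + 1 + 0 = 5 ≡ 1 (mod 2).
  s_3 = 1 + 0 + 1 + 1 + 1 + 0 + 1 + 0 = 5 ≡ 1 (mod 2).
  s_4 = 1 + 0 + 1 + 1 + 1 + 0 + 1 + 0 = 5 ≡ 1 (mod 2).
s = (0, 1, 1, 1)^T — this equals column 7 of H (binary 0111), so error is at position 7.
Correct: flip bit 7 of r = 110011101100110 to get c = 110011001100110.


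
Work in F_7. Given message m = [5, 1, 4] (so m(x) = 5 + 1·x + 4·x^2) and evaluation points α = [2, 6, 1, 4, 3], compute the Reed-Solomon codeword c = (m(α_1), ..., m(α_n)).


c = [2, 1, 3, 3, 2]

Message polynomial: m(x) = 5 + 1·x + 4·x^2 (mod 7).
For each evaluation point α_i, compute m(α_i) mod 7:
  α_1 = 2: Horner steps 4 → 2 → 2, so m(2) = 2.
  α_2 = 6: Horner steps 4 → 4 → 1, so m(6) = 1.
  α_3 = 1: Horner steps 4 → 5 → 3, so m(1) = 3.
  α_4 = 4: Horner steps 4 → 3 → 3, so m(4) = 3.
  α_5 = 3: Horner steps 4 → 6 → 2, so m(3) = 2.
Codeword c = [2, 1, 3, 3, 2] ∈ F_7^5.


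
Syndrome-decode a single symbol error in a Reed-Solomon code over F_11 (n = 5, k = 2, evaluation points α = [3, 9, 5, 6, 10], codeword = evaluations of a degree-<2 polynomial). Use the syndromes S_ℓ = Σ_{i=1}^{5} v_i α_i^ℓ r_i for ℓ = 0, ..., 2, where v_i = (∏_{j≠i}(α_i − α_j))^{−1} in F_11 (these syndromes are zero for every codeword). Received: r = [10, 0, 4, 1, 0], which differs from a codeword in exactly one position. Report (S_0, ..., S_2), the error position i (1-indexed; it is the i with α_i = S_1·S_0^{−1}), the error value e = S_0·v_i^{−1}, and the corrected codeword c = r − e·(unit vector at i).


S = (6, 10, 2), error at position 2, error magnitude e = 8, c = [10, 3, 4, 1, 0].

Step 1: column multipliers v_i = (∏_{j≠i}(α_i − α_j))^{−1} mod 11.
  i = 1 (α = 3): (3−9)(3−5)(3−6)(3−10) = (−6)·(−2)·(−3)·(−7) = 252 ≡ 10, so v_1 = 10^{−1} = 10 (mod 11).
  i = 2 (α = 9): (9−3)(9−5)(9−6)(9−10) = 6·4·3·(−1) = −72 ≡ 5, so v_2 = 5^{−1} = 9 (mod 11).
  i = 3 (α = 5): (5−3)(5−9)(5−6)(5−10) = 2·(−4)·(−1)·(−5) = −40 ≡ 4, so v_3 = 4^{−1} = 3 (mod 11).
  i = 4 (α = 6): (6−3)(6−9)(6−5)(6−10) = 3·(−3)·1·(−4) = 36 ≡ 3, so v_4 = 3^{−1} = 4 (mod 11).
  i = 5 (α = 10): (10−3)(10−9)(10−5)(10−6) = 7·1·5·4 = 140 ≡ 8, so v_5 = 8^{−1} = 7 (mod 11).
  v = [10, 9, 3, 4, 7].
Step 2: syndromes of r = [10, 0, 4, 1, 0] (all sums mod 11).
  S_0 = Σ v_i r_i = 10·10 + 9·0 + 3·4 + 4·1 + 7·0 = 116 ≡ 6.
  S_1 = Σ v_i α_i r_i = 10·3·10 + 9·9·0 + 3·5·4 + 4·6·1 + 7·10·0 = 384 ≡ 10.
  α_i^2 mod 11 = [9, 4, 3, 3, 1].
  S_2 = Σ v_i α_i^2 r_i = 10·9·10 + 9·4·0 + 3·3·4 + 4·3·1 + 7·1·0 = 948 ≡ 2.
  S = (6, 10, 2) ≠ 0, so r is not a codeword (an error is present).
Step 3: locate the error. For a single error e at position i, S_ℓ = v_i·e·α_i^ℓ, so α_err = S_1/S_0.
  S_0^{−1} = 6^{−1} = 2 (mod 11), so α_err = 10·2 = 20 ≡ 9 = α_2. Error position i = 2.
  Consistency check: S_2/S_1 = 2·10 = 20 ≡ 9 = α_err ✓ (single-error assumption holds).
Step 4: error magnitude e = S_0/v_2 = S_0·∏_{j≠2}(α_2 − α_j) = 6·5 = 30 ≡ 8 (mod 11).
Step 5: correct position 2: c_2 = r_2 − e = 0 − 8 ≡ 3 (mod 11). Hence c = [10, 3, 4, 1, 0].
  Check: interpolating c through the α_i gives m(x) = 8 + 8·x (degree < 2) with m(α_i) = c_i for every i, so c is indeed a codeword.


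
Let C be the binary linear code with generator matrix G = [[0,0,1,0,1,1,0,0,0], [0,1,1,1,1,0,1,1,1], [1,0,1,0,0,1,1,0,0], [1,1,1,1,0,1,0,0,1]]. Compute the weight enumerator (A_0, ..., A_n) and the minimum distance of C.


Weight distribution: A_0 = 1, A_2 = 1, A_3 = 3, A_4 = 3, A_5 = 2, A_6 = 3, A_7 = 3. Minimum distance d = 2.

Enumerate all 2^4 = 16 messages m ∈ F_2^4.
For each, compute codeword c = mG in F_2^9, then tally its weight.
  m = 0000 → c = 000000000, weight = 0.
  m = 1000 → c = 001011000, weight = 3.
  m = 0100 → c = 011110111, weight = 7.
  m = 1100 → c = 010101111, weight = 6.
  m = 0010 → c = 101001100, weight = 4.
  m = 1010 → c = 100010100, weight = 3.
  m = 0110 → c = 110111011, weight = 7.
  m = 1110 → c = 111100011, weight = 6.
  m = 0001 → c = 111101001, weight = 6.
  m = 1001 → c = 110110001, weight = 5.
  m = 0101 → c = 100011110, weight = 5.
  m = 1101 → c = 101000110, weight = 4.
  m = 0011 → c = 010100101, weight = 4.
  m = 1011 → c = 011111101, weight = 7.
  m = 0111 → c = 001010010, weight = 3.
  m = 1111 → c = 000001010, weight = 2.
Tally weights:
  weight 0: 1 codewords.
  weight 2: 1 codewords.
  weight 3: 3 codewords.
  weight 4: 3 codewords.
  weight 5: 2 codewords.
  weight 6: 3 codewords.
  weight 7: 3 codewords.
Minimum distance d = smallest w > 0 with A_w > 0 = 2.
Sanity: Σ A_w = 16 = 2^4 = 16 ✓.


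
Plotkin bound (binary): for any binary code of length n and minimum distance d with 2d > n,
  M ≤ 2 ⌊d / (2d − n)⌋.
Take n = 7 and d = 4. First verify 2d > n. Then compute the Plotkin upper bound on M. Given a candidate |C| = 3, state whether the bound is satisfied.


Plotkin bound M ≤ 8; given |C| = 3 ≤ bound (satisfied).

Check applicability: 2d = 8, n = 7.
2d − n = 1 > 0, so Plotkin applies.
Compute d/(2d−n) = 4/1 ≈ 4.0000.
⌊d/(2d−n)⌋ = 4.
Plotkin bound: M ≤ 2·4 = 8.
Given |C| = 3, check: satisfied.
This |C| is below the Plotkin bound.


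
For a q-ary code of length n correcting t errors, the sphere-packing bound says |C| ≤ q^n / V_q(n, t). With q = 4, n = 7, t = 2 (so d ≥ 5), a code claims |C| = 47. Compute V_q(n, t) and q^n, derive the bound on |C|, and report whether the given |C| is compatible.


V_q(n, t) = 211, q^n = 16384, Hamming bound = 77, |C| = 47 ≤ bound (satisfied).

Step 1: Compute V_q(n, t) = Σ_{j=0}^2 C(n, j) (q−1)^j.
  j = 0: C(7,0)·(3)^0 = 1·1 = 1.
  j = 1: C(7,1)·(3)^1 = 7·3 = 21.
  j = 2: C(7,2)·(3)^2 = 21·9 = 189.
  V_q(n, t) = 1 + 21 + 189 = 211.
Step 2: q^n = 4^7 = 16384.
Step 3: Hamming bound ⌊q^n / V_q(n,t)⌋ = ⌊16384/211⌋ = 77.
Step 4: Compare |C| = 47 to 77: satisfied.
The claimed |C| lies below the Hamming bound.


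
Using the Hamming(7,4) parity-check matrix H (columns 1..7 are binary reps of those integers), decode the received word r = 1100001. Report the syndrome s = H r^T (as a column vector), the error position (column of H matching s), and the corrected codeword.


s = (1, 0, 0)^T, error position = 4, corrected codeword c = 1101001

Compute s = H r^T mod 2 one row at a time:
  s_1 = 0 + 0 + 0 + 1 = 1 ≡ 1 (mod 2).
  s_2 = 1 + 0 + 0 + 1 = 2 ≡ 0 (mod 2).
  s_3 = 1 + 0 + 0 + 1 = 2 ≡ 0 (mod 2).
s = (1, 0, 0)^T — this equals column 4 of H (binary 100), so error is at position 4.
Correct: flip bit 4 of r = 1100001 to get c = 1101001.


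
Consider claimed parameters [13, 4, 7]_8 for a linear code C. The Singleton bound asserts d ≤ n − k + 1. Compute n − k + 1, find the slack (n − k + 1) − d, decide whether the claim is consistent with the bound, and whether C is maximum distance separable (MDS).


Singleton RHS = n − k + 1 = 10, slack = 3, bound satisfied, not MDS.

Singleton bound: d ≤ n − k + 1.
Here n = 13, k = 4, so n − k + 1 = 10.
Given d = 7, check d ≤ 10: YES.
Slack = (n − k + 1) − d = 3.
The code is NOT MDS (slack = 3 > 0).
Description: the claimed parameters are [13, 4, 7]_8; such a code would be non-MDS.


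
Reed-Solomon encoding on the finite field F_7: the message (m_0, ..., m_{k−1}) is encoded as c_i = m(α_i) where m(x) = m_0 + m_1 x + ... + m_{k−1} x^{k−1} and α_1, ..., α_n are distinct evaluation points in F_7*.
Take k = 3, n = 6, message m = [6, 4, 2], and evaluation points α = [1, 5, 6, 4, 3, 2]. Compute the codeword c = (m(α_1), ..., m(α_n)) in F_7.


c = [5, 6, 4, 5, 1, 1]

Message polynomial: m(x) = 6 + 4·x + 2·x^2 (mod 7).
For each evaluation point α_i, compute m(α_i) mod 7:
  α_1 = 1: Horner steps 2 → 6 → 5, so m(1) = 5.
  α_2 = 5: Horner steps 2 → 0 → 6, so m(5) = 6.
  α_3 = 6: Horner steps 2 → 2 → 4, so m(6) = 4.
  α_4 = 4: Horner steps 2 → 5 → 5, so m(4) = 5.
  α_5 = 3: Horner steps 2 → 3 → 1, so m(3) = 1.
  α_6 = 2: Horner steps 2 → 1 → 1, so m(2) = 1.
Codeword c = [5, 6, 4, 5, 1, 1] ∈ F_7^6.


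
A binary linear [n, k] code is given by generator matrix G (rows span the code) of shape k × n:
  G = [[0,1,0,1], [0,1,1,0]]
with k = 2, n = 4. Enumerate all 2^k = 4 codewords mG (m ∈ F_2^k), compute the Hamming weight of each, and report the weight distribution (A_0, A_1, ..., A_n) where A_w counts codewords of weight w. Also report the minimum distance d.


Weight distribution: A_0 = 1, A_2 = 3. Minimum distance d = 2.

Enumerate all 2^2 = 4 messages m ∈ F_2^2.
For each, compute codeword c = mG in F_2^4, then tally its weight.
  m = 00 → c = 0000, weight = 0.
  m = 10 → c = 0101, weight = 2.
  m = 01 → c = 0110, weight = 2.
  m = 11 → c = 0011, weight = 2.
Tally weights:
  weight 0: 1 codewords.
  weight 2: 3 codewords.
Minimum distance d = smallest w > 0 with A_w > 0 = 2.
Sanity: Σ A_w = 4 = 2^2 = 4 ✓.


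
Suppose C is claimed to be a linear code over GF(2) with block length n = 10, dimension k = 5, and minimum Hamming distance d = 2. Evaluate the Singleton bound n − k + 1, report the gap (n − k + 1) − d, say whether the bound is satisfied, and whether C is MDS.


Singleton RHS = n − k + 1 = 6, slack = 4, bound satisfied, not MDS.

Singleton bound: d ≤ n − k + 1.
Here n = 10, k = 5, so n − k + 1 = 6.
Given d = 2, check d ≤ 6: YES.
Slack = (n − k + 1) − d = 4.
The code is NOT MDS (slack = 4 > 0).
Description: the claimed parameters are [10, 5, 2]_2; such a code would be non-MDS.


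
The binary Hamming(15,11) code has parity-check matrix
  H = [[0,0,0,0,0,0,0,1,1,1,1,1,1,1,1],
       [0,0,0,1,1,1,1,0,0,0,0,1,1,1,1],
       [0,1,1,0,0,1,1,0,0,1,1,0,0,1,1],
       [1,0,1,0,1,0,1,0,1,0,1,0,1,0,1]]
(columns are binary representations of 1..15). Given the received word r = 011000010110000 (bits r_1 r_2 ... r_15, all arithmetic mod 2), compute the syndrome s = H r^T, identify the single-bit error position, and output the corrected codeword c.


s = (1, 0, 0, 0)^T, error position = 8, corrected codeword c = 011000000110000

Compute s = H r^T mod 2 one row at a time:
  s_1 = 1 + 0 + 1 + 1 + 0 + 0 + 0 + 0 = 3 ≡ 1 (mod 2).
  s_2 = 0 + 0 + 0 + 0 + 0 + 0 + 0 + 0 = 0 ≡ 0 (mod 2).
  s_3 = 1 + 1 + 0 + 0 + 1 + 1 + 0 + 0 = 4 ≡ 0 (mod 2).
  s_4 = 0 + 1 + 0 + 0 + 0 + 1 + 0 + 0 = 2 ≡ 0 (mod 2).
s = (1, 0, 0, 0)^T — this equals column 8 of H (binary 1000), so error is at position 8.
Correct: flip bit 8 of r = 011000010110000 to get c = 011000000110000.


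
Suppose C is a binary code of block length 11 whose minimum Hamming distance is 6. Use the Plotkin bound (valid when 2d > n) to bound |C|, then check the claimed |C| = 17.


Plotkin bound M ≤ 12; given |C| = 17 > bound (violated).

Check applicability: 2d = 12, n = 11.
2d − n = 1 > 0, so Plotkin applies.
Compute d/(2d−n) = 6/1 ≈ 6.0000.
⌊d/(2d−n)⌋ = 6.
Plotkin bound: M ≤ 2·6 = 12.
Given |C| = 17, check: VIOLATED.
This |C| is above the Plotkin bound, so no binary code with n = 11, d = 6 and 17 codewords exists.


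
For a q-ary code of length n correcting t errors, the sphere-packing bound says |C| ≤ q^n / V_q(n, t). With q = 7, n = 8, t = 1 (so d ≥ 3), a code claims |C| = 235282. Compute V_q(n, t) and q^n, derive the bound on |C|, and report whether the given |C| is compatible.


V_q(n, t) = 49, q^n = 5764801, Hamming bound = 117649, |C| = 235282 > bound (violated).

Step 1: Compute V_q(n, t) = Σ_{j=0}^1 C(n, j) (q−1)^j.
  j = 0: C(8,0)·(6)^0 = 1·1 = 1.
  j = 1: C(8,1)·(6)^1 = 8·6 = 48.
  V_q(n, t) = 1 + 48 = 49.
Step 2: q^n = 7^8 = 5764801.
Step 3: Hamming bound ⌊q^n / V_q(n,t)⌋ = ⌊5764801/49⌋ = 117649.
Step 4: Compare |C| = 235282 to 117649: violated.
The claimed |C| lies above the Hamming bound, so no 7-ary code of length 8 with d ≥ 3 can have 235282 codewords.


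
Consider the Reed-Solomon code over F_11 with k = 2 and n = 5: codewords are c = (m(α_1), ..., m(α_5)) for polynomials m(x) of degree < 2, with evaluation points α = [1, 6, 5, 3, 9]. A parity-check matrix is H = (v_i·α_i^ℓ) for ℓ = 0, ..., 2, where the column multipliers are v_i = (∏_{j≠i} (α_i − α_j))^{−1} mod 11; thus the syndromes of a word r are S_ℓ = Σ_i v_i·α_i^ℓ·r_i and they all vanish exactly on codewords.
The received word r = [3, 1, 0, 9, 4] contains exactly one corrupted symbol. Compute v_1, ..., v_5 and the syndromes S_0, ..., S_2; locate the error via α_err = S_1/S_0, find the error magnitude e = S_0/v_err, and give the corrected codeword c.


S = (7, 7, 7), error at position 1, error magnitude e = 7, c = [7, 1, 0, 9, 4].

Step 1: column multipliers v_i = (∏_{j≠i}(α_i − α_j))^{−1} mod 11.
  i = 1 (α = 1): (1−6)(1−5)(1−3)(1−9) = (−5)·(−4)·(−2)·(−8) = 320 ≡ 1, so v_1 = 1^{−1} = 1 (mod 11).
  i = 2 (α = 6): (6−1)(6−5)(6−3)(6−9) = 5·1·3·(−3) = −45 ≡ 10, so v_2 = 10^{−1} = 10 (mod 11).
  i = 3 (α = 5): (5−1)(5−6)(5−3)(5−9) = 4·(−1)·2·(−4) = 32 ≡ 10, so v_3 = 10^{−1} = 10 (mod 11).
  i = 4 (α = 3): (3−1)(3−6)(3−5)(3−9) = 2·(−3)·(−2)·(−6) = −72 ≡ 5, so v_4 = 5^{−1} = 9 (mod 11).
  i = 5 (α = 9): (9−1)(9−6)(9−5)(9−3) = 8·3·4·6 = 576 ≡ 4, so v_5 = 4^{−1} = 3 (mod 11).
  v = [1, 10, 10, 9, 3].
Step 2: syndromes of r = [3, 1, 0, 9, 4] (all sums mod 11).
  S_0 = Σ v_i r_i = 1·3 + 10·1 + 10·0 + 9·9 + 3·4 = 106 ≡ 7.
  S_1 = Σ v_i α_i r_i = 1·1·3 + 10·6·1 + 10·5·0 + 9·3·9 + 3·9·4 = 414 ≡ 7.
  α_i^2 mod 11 = [1, 3, 3, 9, 4].
  S_2 = Σ v_i α_i^2 r_i = 1·1·3 + 10·3·1 + 10·3·0 + 9·9·9 + 3·4·4 = 810 ≡ 7.
  S = (7, 7, 7) ≠ 0, so r is not a codeword (an error is present).
Step 3: locate the error. For a single error e at position i, S_ℓ = v_i·e·α_i^ℓ, so α_err = S_1/S_0.
  S_0^{−1} = 7^{−1} = 8 (mod 11), so α_err = 7·8 = 56 ≡ 1 = α_1. Error position i = 1.
  Consistency check: S_2/S_1 = 7·8 = 56 ≡ 1 = α_err ✓ (single-error assumption holds).
Step 4: error magnitude e = S_0/v_1 = S_0·∏_{j≠1}(α_1 − α_j) = 7·1 = 7 ≡ 7 (mod 11).
Step 5: correct position 1: c_1 = r_1 − e = 3 − 7 ≡ 7 (mod 11). Hence c = [7, 1, 0, 9, 4].
  Check: interpolating c through the α_i gives m(x) = 6 + 1·x (degree < 2) with m(α_i) = c_i for every i, so c is indeed a codeword.


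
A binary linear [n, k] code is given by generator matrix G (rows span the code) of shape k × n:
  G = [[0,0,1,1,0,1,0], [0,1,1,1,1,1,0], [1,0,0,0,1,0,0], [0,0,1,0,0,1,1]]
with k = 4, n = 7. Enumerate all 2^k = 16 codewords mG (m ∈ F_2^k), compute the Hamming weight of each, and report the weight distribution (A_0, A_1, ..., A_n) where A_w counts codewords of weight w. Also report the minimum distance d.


Weight distribution: A_0 = 1, A_2 = 4, A_3 = 2, A_4 = 3, A_5 = 6. Minimum distance d = 2.

Enumerate all 2^4 = 16 messages m ∈ F_2^4.
For each, compute codeword c = mG in F_2^7, then tally its weight.
  m = 0000 → c = 0000000, weight = 0.
  m = 1000 → c = 0011010, weight = 3.
  m = 0100 → c = 0111110, weight = 5.
  m = 1100 → c = 0100100, weight = 2.
  m = 0010 → c = 1000100, weight = 2.
  m = 1010 → c = 1011110, weight = 5.
  m = 0110 → c = 1111010, weight = 5.
  m = 1110 → c = 1100000, weight = 2.
  m = 0001 → c = 0010011, weight = 3.
  m = 1001 → c = 0001001, weight = 2.
  m = 0101 → c = 0101101, weight = 4.
  m = 1101 → c = 0110111, weight = 5.
  m = 0011 → c = 1010111, weight = 5.
  m = 1011 → c = 1001101, weight = 4.
  m = 0111 → c = 1101001, weight = 4.
  m = 1111 → c = 1110011, weight = 5.
Tally weights:
  weight 0: 1 codewords.
  weight 2: 4 codewords.
  weight 3: 2 codewords.
  weight 4: 3 codewords.
  weight 5: 6 codewords.
Minimum distance d = smallest w > 0 with A_w > 0 = 2.
Sanity: Σ A_w = 16 = 2^4 = 16 ✓.


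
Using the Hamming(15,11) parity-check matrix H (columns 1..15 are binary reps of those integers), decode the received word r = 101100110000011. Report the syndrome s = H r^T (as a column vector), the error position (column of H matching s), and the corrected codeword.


s = (1, 0, 0, 0)^T, error position = 8, corrected codeword c = 101100100000011

Compute s = H r^T mod 2 one row at a time:
  s_1 = 1 + 0 + 0 + 0 + 0 + 0 + 1 + 1 = 3 ≡ 1 (mod 2).
  s_2 = 1 + 0 + 0 + 1 + 0 + 0 + 1 + 1 = 4 ≡ 0 (mod 2).
  s_3 = 0 + 1 + 0 + 1 + 0 + 0 + 1 + 1 = 4 ≡ 0 (mod 2).
  s_4 = 1 + 1 + 0 + 1 + 0 + 0 + 0 + 1 = 4 ≡ 0 (mod 2).
s = (1, 0, 0, 0)^T — this equals column 8 of H (binary 1000), so error is at position 8.
Correct: flip bit 8 of r = 101100110000011 to get c = 101100100000011.


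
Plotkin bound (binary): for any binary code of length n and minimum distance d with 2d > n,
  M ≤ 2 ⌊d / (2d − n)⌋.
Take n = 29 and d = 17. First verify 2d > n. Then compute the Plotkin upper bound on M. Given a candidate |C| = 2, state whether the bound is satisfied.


Plotkin bound M ≤ 6; given |C| = 2 ≤ bound (satisfied).

Check applicability: 2d = 34, n = 29.
2d − n = 5 > 0, so Plotkin applies.
Compute d/(2d−n) = 17/5 ≈ 3.4000.
⌊d/(2d−n)⌋ = 3.
Plotkin bound: M ≤ 2·3 = 6.
Given |C| = 2, check: satisfied.
This |C| is below the Plotkin bound.


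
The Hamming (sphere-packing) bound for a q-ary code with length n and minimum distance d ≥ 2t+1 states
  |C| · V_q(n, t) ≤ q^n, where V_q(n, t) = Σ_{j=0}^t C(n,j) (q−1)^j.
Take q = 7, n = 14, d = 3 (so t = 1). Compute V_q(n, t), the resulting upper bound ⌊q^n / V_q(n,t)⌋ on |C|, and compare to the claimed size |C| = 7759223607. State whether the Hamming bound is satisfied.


V_q(n, t) = 85, q^n = 678223072849, Hamming bound = 7979094974, |C| = 7759223607 ≤ bound (satisfied).

Step 1: Compute V_q(n, t) = Σ_{j=0}^1 C(n, j) (q−1)^j.
  j = 0: C(14,0)·(6)^0 = 1·1 = 1.
  j = 1: C(14,1)·(6)^1 = 14·6 = 84.
  V_q(n, t) = 1 + 84 = 85.
Step 2: q^n = 7^14 = 678223072849.
Step 3: Hamming bound ⌊q^n / V_q(n,t)⌋ = ⌊678223072849/85⌋ = 7979094974.
Step 4: Compare |C| = 7759223607 to 7979094974: satisfied.
The claimed |C| lies below the Hamming bound.


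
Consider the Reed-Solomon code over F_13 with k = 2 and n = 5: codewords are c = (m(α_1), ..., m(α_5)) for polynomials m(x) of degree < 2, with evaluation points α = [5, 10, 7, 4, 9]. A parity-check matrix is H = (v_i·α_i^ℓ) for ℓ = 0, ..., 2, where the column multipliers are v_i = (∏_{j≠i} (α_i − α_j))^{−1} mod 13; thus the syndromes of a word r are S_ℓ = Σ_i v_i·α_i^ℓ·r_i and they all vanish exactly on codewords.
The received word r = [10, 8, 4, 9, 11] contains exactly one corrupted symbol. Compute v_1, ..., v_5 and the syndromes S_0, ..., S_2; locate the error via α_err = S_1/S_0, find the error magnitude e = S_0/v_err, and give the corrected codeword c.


S = (4, 3, 12), error at position 4, error magnitude e = 9, c = [10, 8, 4, 0, 11].

Step 1: column multipliers v_i = (∏_{j≠i}(α_i − α_j))^{−1} mod 13.
  i = 1 (α = 5): (5−10)(5−7)(5−4)(5−9) = (−5)·(−2)·1·(−4) = −40 ≡ 12, so v_1 = 12^{−1} = 12 (mod 13).
  i = 2 (α = 10): (10−5)(10−7)(10−4)(10−9) = 5·3·6·1 = 90 ≡ 12, so v_2 = 12^{−1} = 12 (mod 13).
  i = 3 (α = 7): (7−5)(7−10)(7−4)(7−9) = 2·(−3)·3·(−2) = 36 ≡ 10, so v_3 = 10^{−1} = 4 (mod 13).
  i = 4 (α = 4): (4−5)(4−10)(4−7)(4−9) = (−1)·(−6)·(−3)·(−5) = 90 ≡ 12, so v_4 = 12^{−1} = 12 (mod 13).
  i = 5 (α = 9): (9−5)(9−10)(9−7)(9−4) = 4·(−1)·2·5 = −40 ≡ 12, so v_5 = 12^{−1} = 12 (mod 13).
  v = [12, 12, 4, 12, 12].
Step 2: syndromes of r = [10, 8, 4, 9, 11] (all sums mod 13).
  S_0 = Σ v_i r_i = 12·10 + 12·8 + 4·4 + 12·9 + 12·11 = 472 ≡ 4.
  S_1 = Σ v_i α_i r_i = 12·5·10 + 12·10·8 + 4·7·4 + 12·4·9 + 12·9·11 = 3292 ≡ 3.
  α_i^2 mod 13 = [12, 9, 10, 3, 3].
  S_2 = Σ v_i α_i^2 r_i = 12·12·10 + 12·9·8 + 4·10·4 + 12·3·9 + 12·3·11 = 3184 ≡ 12.
  S = (4, 3, 12) ≠ 0, so r is not a codeword (an error is present).
Step 3: locate the error. For a single error e at position i, S_ℓ = v_i·e·α_i^ℓ, so α_err = S_1/S_0.
  S_0^{−1} = 4^{−1} = 10 (mod 13), so α_err = 3·10 = 30 ≡ 4 = α_4. Error position i = 4.
  Consistency check: S_2/S_1 = 12·9 = 108 ≡ 4 = α_err ✓ (single-error assumption holds).
Step 4: error magnitude e = S_0/v_4 = S_0·∏_{j≠4}(α_4 − α_j) = 4·12 = 48 ≡ 9 (mod 13).
Step 5: correct position 4: c_4 = r_4 − e = 9 − 9 ≡ 0 (mod 13). Hence c = [10, 8, 4, 0, 11].
  Check: interpolating c through the α_i gives m(x) = 12 + 10·x (degree < 2) with m(α_i) = c_i for every i, so c is indeed a codeword.


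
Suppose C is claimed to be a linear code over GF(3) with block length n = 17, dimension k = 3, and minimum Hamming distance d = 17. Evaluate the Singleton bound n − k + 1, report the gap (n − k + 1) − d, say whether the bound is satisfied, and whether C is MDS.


Singleton RHS = n − k + 1 = 15, slack = -2, bound violated (no such code; not MDS).

Singleton bound: d ≤ n − k + 1.
Here n = 17, k = 3, so n − k + 1 = 15.
Given d = 17, check d ≤ 15: NO.
Slack = (n − k + 1) − d = -2.
The slack is negative: d = 17 exceeds n − k + 1 = 15 by 2, so the Singleton bound is violated and no linear [17, 3, 17]_3 code can exist. In particular it is not MDS (MDS requires d = n − k + 1 exactly).
Description: the claimed parameters are [17, 3, 17]_3; such a code would be impossible (violates the Singleton bound).


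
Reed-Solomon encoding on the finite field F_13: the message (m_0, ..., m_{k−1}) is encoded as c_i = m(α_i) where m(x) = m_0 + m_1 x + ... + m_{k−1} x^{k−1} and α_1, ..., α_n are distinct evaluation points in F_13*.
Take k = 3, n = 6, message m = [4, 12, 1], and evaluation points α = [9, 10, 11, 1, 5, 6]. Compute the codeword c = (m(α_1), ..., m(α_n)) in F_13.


c = [11, 3, 10, 4, 11, 8]

Message polynomial: m(x) = 4 + 12·x + 1·x^2 (mod 13).
For each evaluation point α_i, compute m(α_i) mod 13:
  α_1 = 9: Horner steps 1 → 8 → 11, so m(9) = 11.
  α_2 = 10: Horner steps 1 → 9 → 3, so m(10) = 3.
  α_3 = 11: Horner steps 1 → 10 → 10, so m(11) = 10.
  α_4 = 1: Horner steps 1 → 0 → 4, so m(1) = 4.
  α_5 = 5: Horner steps 1 → 4 → 11, so m(5) = 11.
  α_6 = 6: Horner steps 1 → 5 → 8, so m(6) = 8.
Codeword c = [11, 3, 10, 4, 11, 8] ∈ F_13^6.


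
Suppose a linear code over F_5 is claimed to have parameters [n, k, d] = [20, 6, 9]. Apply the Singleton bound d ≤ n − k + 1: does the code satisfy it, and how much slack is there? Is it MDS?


Singleton RHS = n − k + 1 = 15, slack = 6, bound satisfied, not MDS.

Singleton bound: d ≤ n − k + 1.
Here n = 20, k = 6, so n − k + 1 = 15.
Given d = 9, check d ≤ 15: YES.
Slack = (n − k + 1) − d = 6.
The code is NOT MDS (slack = 6 > 0).
Description: the claimed parameters are [20, 6, 9]_5; such a code would be non-MDS.


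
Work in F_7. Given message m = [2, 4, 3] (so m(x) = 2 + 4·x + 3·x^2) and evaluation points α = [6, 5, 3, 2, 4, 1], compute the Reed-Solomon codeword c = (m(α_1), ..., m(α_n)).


c = [1, 6, 6, 1, 3, 2]

Message polynomial: m(x) = 2 + 4·x + 3·x^2 (mod 7).
For each evaluation point α_i, compute m(α_i) mod 7:
  α_1 = 6: Horner steps 3 → 1 → 1, so m(6) = 1.
  α_2 = 5: Horner steps 3 → 5 → 6, so m(5) = 6.
  α_3 = 3: Horner steps 3 → 6 → 6, so m(3) = 6.
  α_4 = 2: Horner steps 3 → 3 → 1, so m(2) = 1.
  α_5 = 4: Horner steps 3 → 2 → 3, so m(4) = 3.
  α_6 = 1: Horner steps 3 → 0 → 2, so m(1) = 2.
Codeword c = [1, 6, 6, 1, 3, 2] ∈ F_7^6.


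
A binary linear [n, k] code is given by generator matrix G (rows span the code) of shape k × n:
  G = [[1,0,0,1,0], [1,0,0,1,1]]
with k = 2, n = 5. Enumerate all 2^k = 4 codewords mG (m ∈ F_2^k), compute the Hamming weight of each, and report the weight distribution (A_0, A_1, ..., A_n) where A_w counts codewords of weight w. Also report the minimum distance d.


Weight distribution: A_0 = 1, A_1 = 1, A_2 = 1, A_3 = 1. Minimum distance d = 1.

Enumerate all 2^2 = 4 messages m ∈ F_2^2.
For each, compute codeword c = mG in F_2^5, then tally its weight.
  m = 00 → c = 00000, weight = 0.
  m = 10 → c = 10010, weight = 2.
  m = 01 → c = 10011, weight = 3.
  m = 11 → c = 00001, weight = 1.
Tally weights:
  weight 0: 1 codewords.
  weight 1: 1 codewords.
  weight 2: 1 codewords.
  weight 3: 1 codewords.
Minimum distance d = smallest w > 0 with A_w > 0 = 1.
Sanity: Σ A_w = 4 = 2^2 = 4 ✓.


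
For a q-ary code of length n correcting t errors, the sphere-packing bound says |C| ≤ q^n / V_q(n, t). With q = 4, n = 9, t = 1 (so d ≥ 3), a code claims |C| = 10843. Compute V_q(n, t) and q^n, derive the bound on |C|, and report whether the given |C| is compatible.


V_q(n, t) = 28, q^n = 262144, Hamming bound = 9362, |C| = 10843 > bound (violated).

Step 1: Compute V_q(n, t) = Σ_{j=0}^1 C(n, j) (q−1)^j.
  j = 0: C(9,0)·(3)^0 = 1·1 = 1.
  j = 1: C(9,1)·(3)^1 = 9·3 = 27.
  V_q(n, t) = 1 + 27 = 28.
Step 2: q^n = 4^9 = 262144.
Step 3: Hamming bound ⌊q^n / V_q(n,t)⌋ = ⌊262144/28⌋ = 9362.
Step 4: Compare |C| = 10843 to 9362: violated.
The claimed |C| lies above the Hamming bound, so no 4-ary code of length 9 with d ≥ 3 can have 10843 codewords.


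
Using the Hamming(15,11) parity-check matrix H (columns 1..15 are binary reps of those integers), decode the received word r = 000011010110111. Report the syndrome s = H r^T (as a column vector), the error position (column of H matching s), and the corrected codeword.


s = (0, 1, 1, 0)^T, error position = 6, corrected codeword c = 000010010110111

Compute s = H r^T mod 2 one row at a time:
  s_1 = 1 + 0 + 1 + 1 + 0 + 1 + 1 + 1 = 6 ≡ 0 (mod 2).
  s_2 = 0 + 1 + 1 + 0 + 0 + 1 + 1 + 1 = 5 ≡ 1 (mod 2).
  s_3 = 0 + 0 + 1 + 0 + 1 + 1 + 1 + 1 = 5 ≡ 1 (mod 2).
  s_4 = 0 + 0 + 1 + 0 + 0 + 1 + 1 + 1 = 4 ≡ 0 (mod 2).
s = (0, 1, 1, 0)^T — this equals column 6 of H (binary 0110), so error is at position 6.
Correct: flip bit 6 of r = 000011010110111 to get c = 000010010110111.


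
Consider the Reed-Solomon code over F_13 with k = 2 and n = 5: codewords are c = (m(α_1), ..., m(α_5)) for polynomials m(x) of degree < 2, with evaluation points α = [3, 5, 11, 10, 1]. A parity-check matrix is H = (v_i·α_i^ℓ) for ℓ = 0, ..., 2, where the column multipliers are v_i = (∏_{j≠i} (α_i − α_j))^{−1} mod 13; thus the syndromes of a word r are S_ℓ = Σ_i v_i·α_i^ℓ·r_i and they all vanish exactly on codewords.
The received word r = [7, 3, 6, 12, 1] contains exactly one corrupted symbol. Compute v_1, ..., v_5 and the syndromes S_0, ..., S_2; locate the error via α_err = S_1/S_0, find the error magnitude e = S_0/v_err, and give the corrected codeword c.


S = (7, 8, 11), error at position 1, error magnitude e = 5, c = [2, 3, 6, 12, 1].

Step 1: column multipliers v_i = (∏_{j≠i}(α_i − α_j))^{−1} mod 13.
  i = 1 (α = 3): (3−5)(3−11)(3−10)(3−1) = (−2)·(−8)·(−7)·2 = −224 ≡ 10, so v_1 = 10^{−1} = 4 (mod 13).
  i = 2 (α = 5): (5−3)(5−11)(5−10)(5−1) = 2·(−6)·(−5)·4 = 240 ≡ 6, so v_2 = 6^{−1} = 11 (mod 13).
  i = 3 (α = 11): (11−3)(11−5)(11−10)(11−1) = 8·6·1·10 = 480 ≡ 12, so v_3 = 12^{−1} = 12 (mod 13).
  i = 4 (α = 10): (10−3)(10−5)(10−11)(10−1) = 7·5·(−1)·9 = −315 ≡ 10, so v_4 = 10^{−1} = 4 (mod 13).
  i = 5 (α = 1): (1−3)(1−5)(1−11)(1−10) = (−2)·(−4)·(−10)·(−9) = 720 ≡ 5, so v_5 = 5^{−1} = 8 (mod 13).
  v = [4, 11, 12, 4, 8].
Step 2: syndromes of r = [7, 3, 6, 12, 1] (all sums mod 13).
  S_0 = Σ v_i r_i = 4·7 + 11·3 + 12·6 + 4·12 + 8·1 = 189 ≡ 7.
  S_1 = Σ v_i α_i r_i = 4·3·7 + 11·5·3 + 12·11·6 + 4·10·12 + 8·1·1 = 1529 ≡ 8.
  α_i^2 mod 13 = [9, 12, 4, 9, 1].
  S_2 = Σ v_i α_i^2 r_i = 4·9·7 + 11·12·3 + 12·4·6 + 4·9·12 + 8·1·1 = 1376 ≡ 11.
  S = (7, 8, 11) ≠ 0, so r is not a codeword (an error is present).
Step 3: locate the error. For a single error e at position i, S_ℓ = v_i·e·α_i^ℓ, so α_err = S_1/S_0.
  S_0^{−1} = 7^{−1} = 2 (mod 13), so α_err = 8·2 = 16 ≡ 3 = α_1. Error position i = 1.
  Consistency check: S_2/S_1 = 11·5 = 55 ≡ 3 = α_err ✓ (single-error assumption holds).
Step 4: error magnitude e = S_0/v_1 = S_0·∏_{j≠1}(α_1 − α_j) = 7·10 = 70 ≡ 5 (mod 13).
Step 5: correct position 1: c_1 = r_1 − e = 7 − 5 ≡ 2 (mod 13). Hence c = [2, 3, 6, 12, 1].
  Check: interpolating c through the α_i gives m(x) = 7 + 7·x (degree < 2) with m(α_i) = c_i for every i, so c is indeed a codeword.


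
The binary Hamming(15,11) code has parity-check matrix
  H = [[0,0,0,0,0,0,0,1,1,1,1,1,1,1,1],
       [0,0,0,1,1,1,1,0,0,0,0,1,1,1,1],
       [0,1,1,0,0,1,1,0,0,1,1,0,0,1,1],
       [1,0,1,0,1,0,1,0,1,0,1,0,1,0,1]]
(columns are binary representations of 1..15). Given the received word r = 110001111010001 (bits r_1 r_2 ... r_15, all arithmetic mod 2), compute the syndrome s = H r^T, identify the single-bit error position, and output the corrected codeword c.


s = (0, 1, 1, 1)^T, error position = 7, corrected codeword c = 110001011010001

Compute s = H r^T mod 2 one row at a time:
  s_1 = 1 + 1 + 0 + 1 + 0 + 0 + 0 + 1 = 4 ≡ 0 (mod 2).
  s_2 = 0 + 0 + 1 + 1 + 0 + 0 + 0 + 1 = 3 ≡ 1 (mod 2).
  s_3 = 1 + 0 + 1 + 1 + 0 + 1 + 0 + 1 = 5 ≡ 1 (mod 2).
  s_4 = 1 + 0 + 0 + 1 + 1 + 1 + 0 + 1 = 5 ≡ 1 (mod 2).
s = (0, 1, 1, 1)^T — this equals column 7 of H (binary 0111), so error is at position 7.
Correct: flip bit 7 of r = 110001111010001 to get c = 110001011010001.
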